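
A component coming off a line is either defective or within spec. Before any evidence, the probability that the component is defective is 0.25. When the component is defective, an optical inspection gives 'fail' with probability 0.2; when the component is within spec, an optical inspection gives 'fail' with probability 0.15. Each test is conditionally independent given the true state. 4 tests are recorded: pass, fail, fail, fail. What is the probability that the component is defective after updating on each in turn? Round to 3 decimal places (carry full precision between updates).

0.426

After 'pass': P(defective) = 0.8·0.2500 / (0.8·0.2500 + 0.85·0.7500) ≈ 0.2388
After 'fail': P(defective) = 0.2·0.2388 / (0.2·0.2388 + 0.15·0.7612) ≈ 0.2949
After 'fail': P(defective) = 0.2·0.2949 / (0.2·0.2949 + 0.15·0.7051) ≈ 0.3580
After 'fail': P(defective) = 0.2·0.3580 / (0.2·0.3580 + 0.15·0.6420) ≈ 0.4265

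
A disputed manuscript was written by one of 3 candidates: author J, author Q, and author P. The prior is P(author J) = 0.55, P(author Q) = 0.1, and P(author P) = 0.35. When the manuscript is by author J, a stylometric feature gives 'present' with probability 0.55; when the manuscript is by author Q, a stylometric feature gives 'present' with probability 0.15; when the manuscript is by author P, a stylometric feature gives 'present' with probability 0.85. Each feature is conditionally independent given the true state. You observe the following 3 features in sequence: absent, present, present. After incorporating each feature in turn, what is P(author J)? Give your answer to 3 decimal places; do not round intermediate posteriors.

After 'absent': normaliser = 0.45·0.5500 + 0.85·0.1000 + 0.15·0.3500; P(author J) ≈ 0.6429, P(author Q) ≈ 0.2208, P(author P) ≈ 0.1364
After 'present': normaliser = 0.55·0.6429 + 0.15·0.2208 + 0.85·0.1364; P(author J) ≈ 0.7035, P(author Q) ≈ 0.0659, P(author P) ≈ 0.2306
After 'present': normaliser = 0.55·0.7035 + 0.15·0.0659 + 0.85·0.2306; P(author J) ≈ 0.6527, P(author Q) ≈ 0.0167, P(author P) ≈ 0.3307

0.653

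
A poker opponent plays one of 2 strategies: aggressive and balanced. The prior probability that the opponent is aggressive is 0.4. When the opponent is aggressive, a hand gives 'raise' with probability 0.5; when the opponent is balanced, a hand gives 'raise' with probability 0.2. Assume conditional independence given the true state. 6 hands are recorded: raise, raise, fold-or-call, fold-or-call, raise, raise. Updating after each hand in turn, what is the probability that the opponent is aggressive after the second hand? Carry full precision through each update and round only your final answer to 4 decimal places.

After 'raise': P(aggressive) = 0.5·0.4000 / (0.5·0.4000 + 0.2·0.6000) ≈ 0.6250
After 'raise': P(aggressive) = 0.5·0.6250 / (0.5·0.6250 + 0.2·0.3750) ≈ 0.8065

0.8065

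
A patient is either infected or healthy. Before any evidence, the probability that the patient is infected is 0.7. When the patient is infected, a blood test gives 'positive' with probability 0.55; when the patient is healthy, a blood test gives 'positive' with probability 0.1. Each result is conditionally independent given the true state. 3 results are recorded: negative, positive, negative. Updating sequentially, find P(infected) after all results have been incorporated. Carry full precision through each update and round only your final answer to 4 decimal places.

Each posterior becomes the prior for the next update.
After 'negative': P(infected) = 0.45·0.7000 / (0.45·0.7000 + 0.9·0.3000) ≈ 0.5385
After 'positive': P(infected) = 0.55·0.5385 / (0.55·0.5385 + 0.1·0.4615) ≈ 0.8652
After 'negative': P(infected) = 0.45·0.8652 / (0.45·0.8652 + 0.9·0.1348) ≈ 0.7624

0.7624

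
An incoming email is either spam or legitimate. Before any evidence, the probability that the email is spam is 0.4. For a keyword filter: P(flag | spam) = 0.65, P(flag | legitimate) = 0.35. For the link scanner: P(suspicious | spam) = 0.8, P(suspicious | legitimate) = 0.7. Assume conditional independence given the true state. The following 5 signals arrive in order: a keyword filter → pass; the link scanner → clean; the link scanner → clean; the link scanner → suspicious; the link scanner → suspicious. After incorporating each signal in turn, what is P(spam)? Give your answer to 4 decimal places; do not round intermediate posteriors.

0.1724

Apply Bayes' rule sequentially, carrying P(spam) forward.
After a keyword filter='pass': P(spam) = 0.35·0.4000 / (0.35·0.4000 + 0.65·0.6000) ≈ 0.2642
After the link scanner='clean': P(spam) = 0.2·0.2642 / (0.2·0.2642 + 0.3·0.7358) ≈ 0.1931
After the link scanner='clean': P(spam) = 0.2·0.1931 / (0.2·0.1931 + 0.3·0.8069) ≈ 0.1376
After the link scanner='suspicious': P(spam) = 0.8·0.1376 / (0.8·0.1376 + 0.7·0.8624) ≈ 0.1542
After the link scanner='suspicious': P(spam) = 0.8·0.1542 / (0.8·0.1542 + 0.7·0.8458) ≈ 0.1724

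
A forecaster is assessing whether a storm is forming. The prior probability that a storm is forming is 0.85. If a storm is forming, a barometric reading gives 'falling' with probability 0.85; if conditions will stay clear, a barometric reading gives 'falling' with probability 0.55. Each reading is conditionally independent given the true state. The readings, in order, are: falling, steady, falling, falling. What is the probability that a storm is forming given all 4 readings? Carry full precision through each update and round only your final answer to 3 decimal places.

After 'falling': P(storm) = 0.85·0.8500 / (0.85·0.8500 + 0.55·0.1500) ≈ 0.8975
After 'steady': P(storm) = 0.15·0.8975 / (0.15·0.8975 + 0.45·0.1025) ≈ 0.7448
After 'falling': P(storm) = 0.85·0.7448 / (0.85·0.7448 + 0.55·0.2552) ≈ 0.8186
After 'falling': P(storm) = 0.85·0.8186 / (0.85·0.8186 + 0.55·0.1814) ≈ 0.8746

0.875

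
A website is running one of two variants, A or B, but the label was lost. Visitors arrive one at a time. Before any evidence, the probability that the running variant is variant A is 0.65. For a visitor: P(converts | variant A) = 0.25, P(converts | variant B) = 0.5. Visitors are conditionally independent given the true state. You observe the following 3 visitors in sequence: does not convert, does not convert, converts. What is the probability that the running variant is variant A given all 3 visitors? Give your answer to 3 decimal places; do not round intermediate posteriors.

0.676

After 'does not convert': P(A) = 0.75·0.6500 / (0.75·0.6500 + 0.5·0.3500) ≈ 0.7358
After 'does not convert': P(A) = 0.75·0.7358 / (0.75·0.7358 + 0.5·0.2642) ≈ 0.8069
After 'converts': P(A) = 0.25·0.8069 / (0.25·0.8069 + 0.5·0.1931) ≈ 0.6763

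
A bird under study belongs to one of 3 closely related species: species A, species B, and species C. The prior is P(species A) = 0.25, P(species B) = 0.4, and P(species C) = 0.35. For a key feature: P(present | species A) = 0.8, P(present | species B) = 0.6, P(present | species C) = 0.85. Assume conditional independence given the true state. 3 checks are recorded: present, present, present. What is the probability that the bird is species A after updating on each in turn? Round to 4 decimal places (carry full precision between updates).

0.2981

After 'present': normaliser = 0.8·0.2500 + 0.6·0.4000 + 0.85·0.3500; P(species A) ≈ 0.2712, P(species B) ≈ 0.3254, P(species C) ≈ 0.4034
After 'present': normaliser = 0.8·0.2712 + 0.6·0.3254 + 0.85·0.4034; P(species A) ≈ 0.2873, P(species B) ≈ 0.2586, P(species C) ≈ 0.4541
After 'present': normaliser = 0.8·0.2873 + 0.6·0.2586 + 0.85·0.4541; P(species A) ≈ 0.2981, P(species B) ≈ 0.2012, P(species C) ≈ 0.5006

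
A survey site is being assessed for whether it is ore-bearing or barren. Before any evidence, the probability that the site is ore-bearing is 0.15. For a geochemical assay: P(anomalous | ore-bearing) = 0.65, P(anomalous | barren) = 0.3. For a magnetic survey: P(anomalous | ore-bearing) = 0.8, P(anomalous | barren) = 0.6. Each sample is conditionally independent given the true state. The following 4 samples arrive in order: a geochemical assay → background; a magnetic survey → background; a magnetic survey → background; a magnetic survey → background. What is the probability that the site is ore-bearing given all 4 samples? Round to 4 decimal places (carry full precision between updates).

0.0109

After a geochemical assay='background': P(ore) = 0.35·0.1500 / (0.35·0.1500 + 0.7·0.8500) ≈ 0.0811
After a magnetic survey='background': P(ore) = 0.2·0.0811 / (0.2·0.0811 + 0.4·0.9189) ≈ 0.0423
After a magnetic survey='background': P(ore) = 0.2·0.0423 / (0.2·0.0423 + 0.4·0.9577) ≈ 0.0216
After a magnetic survey='background': P(ore) = 0.2·0.0216 / (0.2·0.0216 + 0.4·0.9784) ≈ 0.0109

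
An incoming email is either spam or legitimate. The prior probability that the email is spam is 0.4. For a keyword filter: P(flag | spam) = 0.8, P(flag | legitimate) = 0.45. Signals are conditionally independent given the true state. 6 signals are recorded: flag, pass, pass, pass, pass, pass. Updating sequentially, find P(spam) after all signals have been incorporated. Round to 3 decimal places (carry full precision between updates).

After 'flag': P(spam) = 0.8·0.4000 / (0.8·0.4000 + 0.45·0.6000) ≈ 0.5424
After 'pass': P(spam) = 0.2·0.5424 / (0.2·0.5424 + 0.55·0.4576) ≈ 0.3012
After 'pass': P(spam) = 0.2·0.3012 / (0.2·0.3012 + 0.55·0.6988) ≈ 0.1355
After 'pass': P(spam) = 0.2·0.1355 / (0.2·0.1355 + 0.55·0.8645) ≈ 0.0539
After 'pass': P(spam) = 0.2·0.0539 / (0.2·0.0539 + 0.55·0.9461) ≈ 0.0203
After 'pass': P(spam) = 0.2·0.0203 / (0.2·0.0203 + 0.55·0.9797) ≈ 0.0075

0.007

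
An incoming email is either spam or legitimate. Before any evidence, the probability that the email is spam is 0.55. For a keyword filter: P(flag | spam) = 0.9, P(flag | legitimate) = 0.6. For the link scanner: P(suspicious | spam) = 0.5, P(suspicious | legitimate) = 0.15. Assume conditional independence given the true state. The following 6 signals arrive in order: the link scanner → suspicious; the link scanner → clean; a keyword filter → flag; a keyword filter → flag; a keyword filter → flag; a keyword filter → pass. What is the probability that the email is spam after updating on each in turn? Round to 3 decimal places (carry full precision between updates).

After the link scanner='suspicious': P(spam) = 0.5·0.5500 / (0.5·0.5500 + 0.15·0.4500) ≈ 0.8029
After the link scanner='clean': P(spam) = 0.5·0.8029 / (0.5·0.8029 + 0.85·0.1971) ≈ 0.7056
After a keyword filter='flag': P(spam) = 0.9·0.7056 / (0.9·0.7056 + 0.6·0.2944) ≈ 0.7824
After a keyword filter='flag': P(spam) = 0.9·0.7824 / (0.9·0.7824 + 0.6·0.2176) ≈ 0.8436
After a keyword filter='flag': P(spam) = 0.9·0.8436 / (0.9·0.8436 + 0.6·0.1564) ≈ 0.8900
After a keyword filter='pass': P(spam) = 0.1·0.8900 / (0.1·0.8900 + 0.4·0.1100) ≈ 0.6691

0.669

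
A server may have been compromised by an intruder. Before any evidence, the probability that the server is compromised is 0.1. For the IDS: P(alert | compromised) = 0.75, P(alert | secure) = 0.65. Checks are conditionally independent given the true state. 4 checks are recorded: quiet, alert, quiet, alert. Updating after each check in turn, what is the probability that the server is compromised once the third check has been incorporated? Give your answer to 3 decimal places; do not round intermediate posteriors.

0.061

After 'quiet': P(compromised) = 0.25·0.1000 / (0.25·0.1000 + 0.35·0.9000) ≈ 0.0735
After 'alert': P(compromised) = 0.75·0.0735 / (0.75·0.0735 + 0.65·0.9265) ≈ 0.0839
After 'quiet': P(compromised) = 0.25·0.0839 / (0.25·0.0839 + 0.35·0.9161) ≈ 0.0614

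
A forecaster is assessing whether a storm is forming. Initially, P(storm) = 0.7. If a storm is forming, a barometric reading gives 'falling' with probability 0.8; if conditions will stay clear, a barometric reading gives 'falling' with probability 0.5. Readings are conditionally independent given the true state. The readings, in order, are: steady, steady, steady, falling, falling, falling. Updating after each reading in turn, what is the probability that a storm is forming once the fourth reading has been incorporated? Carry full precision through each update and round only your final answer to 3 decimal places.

After 'steady': P(storm) = 0.2·0.7000 / (0.2·0.7000 + 0.5·0.3000) ≈ 0.4828
After 'steady': P(storm) = 0.2·0.4828 / (0.2·0.4828 + 0.5·0.5172) ≈ 0.2718
After 'steady': P(storm) = 0.2·0.2718 / (0.2·0.2718 + 0.5·0.7282) ≈ 0.1299
After 'falling': P(storm) = 0.8·0.1299 / (0.8·0.1299 + 0.5·0.8701) ≈ 0.1929

0.193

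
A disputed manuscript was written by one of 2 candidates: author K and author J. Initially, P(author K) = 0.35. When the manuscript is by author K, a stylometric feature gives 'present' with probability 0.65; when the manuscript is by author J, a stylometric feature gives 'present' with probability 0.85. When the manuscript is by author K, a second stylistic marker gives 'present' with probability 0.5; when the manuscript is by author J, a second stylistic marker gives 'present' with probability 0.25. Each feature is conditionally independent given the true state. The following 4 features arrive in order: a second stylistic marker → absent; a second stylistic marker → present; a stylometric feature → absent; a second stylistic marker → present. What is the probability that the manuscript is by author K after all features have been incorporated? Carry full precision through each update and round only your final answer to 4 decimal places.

After a second stylistic marker='absent': P(author K) = 0.5·0.3500 / (0.5·0.3500 + 0.75·0.6500) ≈ 0.2642
After a second stylistic marker='present': P(author K) = 0.5·0.2642 / (0.5·0.2642 + 0.25·0.7358) ≈ 0.4179
After a stylometric feature='absent': P(author K) = 0.35·0.4179 / (0.35·0.4179 + 0.15·0.5821) ≈ 0.6262
After a second stylistic marker='present': P(author K) = 0.5·0.6262 / (0.5·0.6262 + 0.25·0.3738) ≈ 0.7701

0.7701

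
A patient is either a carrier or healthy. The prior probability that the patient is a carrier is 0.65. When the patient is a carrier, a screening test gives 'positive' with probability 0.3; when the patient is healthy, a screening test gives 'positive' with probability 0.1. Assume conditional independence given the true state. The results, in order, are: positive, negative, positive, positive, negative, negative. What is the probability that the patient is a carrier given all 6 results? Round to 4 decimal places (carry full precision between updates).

0.9593

Apply Bayes' rule sequentially, carrying P(carrier) forward.
After 'positive': P(carrier) = 0.3·0.6500 / (0.3·0.6500 + 0.1·0.3500) ≈ 0.8478
After 'negative': P(carrier) = 0.7·0.8478 / (0.7·0.8478 + 0.9·0.1522) ≈ 0.8125
After 'positive': P(carrier) = 0.3·0.8125 / (0.3·0.8125 + 0.1·0.1875) ≈ 0.9286
After 'positive': P(carrier) = 0.3·0.9286 / (0.3·0.9286 + 0.1·0.0714) ≈ 0.9750
After 'negative': P(carrier) = 0.7·0.9750 / (0.7·0.9750 + 0.9·0.0250) ≈ 0.9681
After 'negative': P(carrier) = 0.7·0.9681 / (0.7·0.9681 + 0.9·0.0319) ≈ 0.9593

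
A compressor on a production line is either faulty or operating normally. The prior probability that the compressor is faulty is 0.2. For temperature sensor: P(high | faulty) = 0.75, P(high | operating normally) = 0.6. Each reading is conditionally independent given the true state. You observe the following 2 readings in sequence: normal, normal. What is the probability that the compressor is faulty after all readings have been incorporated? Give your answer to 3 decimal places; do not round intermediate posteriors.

0.089

Each posterior becomes the prior for the next update.
After 'normal': P(faulty) = 0.25·0.2000 / (0.25·0.2000 + 0.4·0.8000) ≈ 0.1351
After 'normal': P(faulty) = 0.25·0.1351 / (0.25·0.1351 + 0.4·0.8649) ≈ 0.0890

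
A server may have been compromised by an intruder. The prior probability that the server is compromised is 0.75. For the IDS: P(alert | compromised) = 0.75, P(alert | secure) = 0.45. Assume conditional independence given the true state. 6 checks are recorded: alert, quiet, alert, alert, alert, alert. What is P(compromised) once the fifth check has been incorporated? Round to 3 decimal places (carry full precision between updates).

After 'alert': P(compromised) = 0.75·0.7500 / (0.75·0.7500 + 0.45·0.2500) ≈ 0.8333
After 'quiet': P(compromised) = 0.25·0.8333 / (0.25·0.8333 + 0.55·0.1667) ≈ 0.6944
After 'alert': P(compromised) = 0.75·0.6944 / (0.75·0.6944 + 0.45·0.3056) ≈ 0.7911
After 'alert': P(compromised) = 0.75·0.7911 / (0.75·0.7911 + 0.45·0.2089) ≈ 0.8633
After 'alert': P(compromised) = 0.75·0.8633 / (0.75·0.8633 + 0.45·0.1367) ≈ 0.9132

0.913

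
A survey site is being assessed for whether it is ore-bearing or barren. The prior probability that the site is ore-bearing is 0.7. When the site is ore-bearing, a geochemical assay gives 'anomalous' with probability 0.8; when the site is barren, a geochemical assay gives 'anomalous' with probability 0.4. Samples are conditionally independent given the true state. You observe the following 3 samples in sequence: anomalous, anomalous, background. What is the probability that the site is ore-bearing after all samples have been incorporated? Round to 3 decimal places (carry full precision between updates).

Apply Bayes' rule sequentially, carrying P(ore) forward.
After 'anomalous': P(ore) = 0.8·0.7000 / (0.8·0.7000 + 0.4·0.3000) ≈ 0.8235
After 'anomalous': P(ore) = 0.8·0.8235 / (0.8·0.8235 + 0.4·0.1765) ≈ 0.9032
After 'background': P(ore) = 0.2·0.9032 / (0.2·0.9032 + 0.6·0.0968) ≈ 0.7568

0.757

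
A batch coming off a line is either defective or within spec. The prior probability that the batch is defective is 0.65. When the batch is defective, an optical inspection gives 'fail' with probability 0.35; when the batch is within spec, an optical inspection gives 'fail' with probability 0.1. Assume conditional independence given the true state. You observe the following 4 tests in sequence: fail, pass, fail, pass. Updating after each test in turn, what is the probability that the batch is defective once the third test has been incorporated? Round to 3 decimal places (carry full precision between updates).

Apply Bayes' rule sequentially, carrying P(defective) forward.
After 'fail': P(defective) = 0.35·0.6500 / (0.35·0.6500 + 0.1·0.3500) ≈ 0.8667
After 'pass': P(defective) = 0.65·0.8667 / (0.65·0.8667 + 0.9·0.1333) ≈ 0.8244
After 'fail': P(defective) = 0.35·0.8244 / (0.35·0.8244 + 0.1·0.1756) ≈ 0.9426

0.943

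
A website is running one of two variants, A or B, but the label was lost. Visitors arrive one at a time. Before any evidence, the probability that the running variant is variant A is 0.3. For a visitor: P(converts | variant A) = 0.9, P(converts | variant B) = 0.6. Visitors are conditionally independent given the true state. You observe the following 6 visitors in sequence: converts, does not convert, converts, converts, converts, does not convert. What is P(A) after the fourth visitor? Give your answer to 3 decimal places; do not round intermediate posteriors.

After 'converts': P(A) = 0.9·0.3000 / (0.9·0.3000 + 0.6·0.7000) ≈ 0.3913
After 'does not convert': P(A) = 0.1·0.3913 / (0.1·0.3913 + 0.4·0.6087) ≈ 0.1385
After 'converts': P(A) = 0.9·0.1385 / (0.9·0.1385 + 0.6·0.8615) ≈ 0.1942
After 'converts': P(A) = 0.9·0.1942 / (0.9·0.1942 + 0.6·0.8058) ≈ 0.2656

0.266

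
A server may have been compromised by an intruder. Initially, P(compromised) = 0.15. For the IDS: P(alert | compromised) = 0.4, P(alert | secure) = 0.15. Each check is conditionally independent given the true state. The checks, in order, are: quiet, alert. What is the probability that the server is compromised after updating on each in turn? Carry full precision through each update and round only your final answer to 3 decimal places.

0.249

After 'quiet': P(compromised) = 0.6·0.1500 / (0.6·0.1500 + 0.85·0.8500) ≈ 0.1108
After 'alert': P(compromised) = 0.4·0.1108 / (0.4·0.1108 + 0.15·0.8892) ≈ 0.2494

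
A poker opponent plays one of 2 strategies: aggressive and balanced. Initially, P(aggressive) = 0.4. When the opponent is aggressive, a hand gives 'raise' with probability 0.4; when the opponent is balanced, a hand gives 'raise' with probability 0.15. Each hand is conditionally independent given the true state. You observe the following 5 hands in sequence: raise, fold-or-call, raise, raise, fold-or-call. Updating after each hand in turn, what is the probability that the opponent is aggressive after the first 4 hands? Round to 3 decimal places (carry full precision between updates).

After 'raise': P(aggressive) = 0.4·0.4000 / (0.4·0.4000 + 0.15·0.6000) ≈ 0.6400
After 'fold-or-call': P(aggressive) = 0.6·0.6400 / (0.6·0.6400 + 0.85·0.3600) ≈ 0.5565
After 'raise': P(aggressive) = 0.4·0.5565 / (0.4·0.5565 + 0.15·0.4435) ≈ 0.7699
After 'raise': P(aggressive) = 0.4·0.7699 / (0.4·0.7699 + 0.15·0.2301) ≈ 0.8992

0.899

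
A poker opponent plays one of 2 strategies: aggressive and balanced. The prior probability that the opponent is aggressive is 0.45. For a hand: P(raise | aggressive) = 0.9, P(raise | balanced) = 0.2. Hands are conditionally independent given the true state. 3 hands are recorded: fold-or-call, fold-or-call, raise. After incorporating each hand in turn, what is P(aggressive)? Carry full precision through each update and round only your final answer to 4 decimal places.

0.0544

After 'fold-or-call': P(aggressive) = 0.1·0.4500 / (0.1·0.4500 + 0.8·0.5500) ≈ 0.0928
After 'fold-or-call': P(aggressive) = 0.1·0.0928 / (0.1·0.0928 + 0.8·0.9072) ≈ 0.0126
After 'raise': P(aggressive) = 0.9·0.0126 / (0.9·0.0126 + 0.2·0.9874) ≈ 0.0544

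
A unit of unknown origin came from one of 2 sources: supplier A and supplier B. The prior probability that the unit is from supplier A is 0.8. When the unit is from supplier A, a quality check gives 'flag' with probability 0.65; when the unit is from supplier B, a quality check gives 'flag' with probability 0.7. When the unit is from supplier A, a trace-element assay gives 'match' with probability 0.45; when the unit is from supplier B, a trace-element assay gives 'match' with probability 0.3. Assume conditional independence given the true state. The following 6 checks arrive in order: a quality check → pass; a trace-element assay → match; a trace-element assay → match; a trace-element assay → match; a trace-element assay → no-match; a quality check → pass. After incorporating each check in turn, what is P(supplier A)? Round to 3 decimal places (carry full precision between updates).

After a quality check='pass': P(supplier A) = 0.35·0.8000 / (0.35·0.8000 + 0.3·0.2000) ≈ 0.8235
After a trace-element assay='match': P(supplier A) = 0.45·0.8235 / (0.45·0.8235 + 0.3·0.1765) ≈ 0.8750
After a trace-element assay='match': P(supplier A) = 0.45·0.8750 / (0.45·0.8750 + 0.3·0.1250) ≈ 0.9130
After a trace-element assay='match': P(supplier A) = 0.45·0.9130 / (0.45·0.9130 + 0.3·0.0870) ≈ 0.9403
After a trace-element assay='no-match': P(supplier A) = 0.55·0.9403 / (0.55·0.9403 + 0.7·0.0597) ≈ 0.9252
After a quality check='pass': P(supplier A) = 0.35·0.9252 / (0.35·0.9252 + 0.3·0.0748) ≈ 0.9352

0.935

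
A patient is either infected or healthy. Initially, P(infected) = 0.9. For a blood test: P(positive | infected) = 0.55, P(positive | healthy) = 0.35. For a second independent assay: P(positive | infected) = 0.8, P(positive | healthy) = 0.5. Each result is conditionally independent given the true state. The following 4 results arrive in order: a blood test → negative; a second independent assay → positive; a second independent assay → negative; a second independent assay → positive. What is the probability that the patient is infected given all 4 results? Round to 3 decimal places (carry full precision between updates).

After a blood test='negative': P(infected) = 0.45·0.9000 / (0.45·0.9000 + 0.65·0.1000) ≈ 0.8617
After a second independent assay='positive': P(infected) = 0.8·0.8617 / (0.8·0.8617 + 0.5·0.1383) ≈ 0.9088
After a second independent assay='negative': P(infected) = 0.2·0.9088 / (0.2·0.9088 + 0.5·0.0912) ≈ 0.7995
After a second independent assay='positive': P(infected) = 0.8·0.7995 / (0.8·0.7995 + 0.5·0.2005) ≈ 0.8645

0.865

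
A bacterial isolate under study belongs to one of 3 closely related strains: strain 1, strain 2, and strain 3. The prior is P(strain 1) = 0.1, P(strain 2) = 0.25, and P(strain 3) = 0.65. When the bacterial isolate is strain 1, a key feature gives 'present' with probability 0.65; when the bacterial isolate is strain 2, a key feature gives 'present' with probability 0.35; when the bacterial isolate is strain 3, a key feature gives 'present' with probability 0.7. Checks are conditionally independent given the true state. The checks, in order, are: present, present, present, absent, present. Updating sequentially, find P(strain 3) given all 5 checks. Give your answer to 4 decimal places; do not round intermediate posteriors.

0.8435

After 'present': normaliser = 0.65·0.1000 + 0.35·0.2500 + 0.7·0.6500; P(strain 1) ≈ 0.1070, P(strain 2) ≈ 0.1440, P(strain 3) ≈ 0.7490
After 'present': normaliser = 0.65·0.1070 + 0.35·0.1440 + 0.7·0.7490; P(strain 1) ≈ 0.1080, P(strain 2) ≈ 0.0782, P(strain 3) ≈ 0.8138
After 'present': normaliser = 0.65·0.1080 + 0.35·0.0782 + 0.7·0.8138; P(strain 1) ≈ 0.1052, P(strain 2) ≈ 0.0410, P(strain 3) ≈ 0.8538
After 'absent': normaliser = 0.35·0.1052 + 0.65·0.0410 + 0.3·0.8538; P(strain 1) ≈ 0.1152, P(strain 2) ≈ 0.0835, P(strain 3) ≈ 0.8014
After 'present': normaliser = 0.65·0.1152 + 0.35·0.0835 + 0.7·0.8014; P(strain 1) ≈ 0.1126, P(strain 2) ≈ 0.0439, P(strain 3) ≈ 0.8435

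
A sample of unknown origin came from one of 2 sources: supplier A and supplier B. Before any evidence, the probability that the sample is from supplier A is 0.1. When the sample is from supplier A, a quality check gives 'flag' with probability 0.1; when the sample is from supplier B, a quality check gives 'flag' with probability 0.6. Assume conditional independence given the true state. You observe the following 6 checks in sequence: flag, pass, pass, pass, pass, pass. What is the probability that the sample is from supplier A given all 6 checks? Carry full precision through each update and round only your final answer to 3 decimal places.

0.516

After 'flag': P(supplier A) = 0.1·0.1000 / (0.1·0.1000 + 0.6·0.9000) ≈ 0.0182
After 'pass': P(supplier A) = 0.9·0.0182 / (0.9·0.0182 + 0.4·0.9818) ≈ 0.0400
After 'pass': P(supplier A) = 0.9·0.0400 / (0.9·0.0400 + 0.4·0.9600) ≈ 0.0857
After 'pass': P(supplier A) = 0.9·0.0857 / (0.9·0.0857 + 0.4·0.9143) ≈ 0.1742
After 'pass': P(supplier A) = 0.9·0.1742 / (0.9·0.1742 + 0.4·0.8258) ≈ 0.3219
After 'pass': P(supplier A) = 0.9·0.3219 / (0.9·0.3219 + 0.4·0.6781) ≈ 0.5164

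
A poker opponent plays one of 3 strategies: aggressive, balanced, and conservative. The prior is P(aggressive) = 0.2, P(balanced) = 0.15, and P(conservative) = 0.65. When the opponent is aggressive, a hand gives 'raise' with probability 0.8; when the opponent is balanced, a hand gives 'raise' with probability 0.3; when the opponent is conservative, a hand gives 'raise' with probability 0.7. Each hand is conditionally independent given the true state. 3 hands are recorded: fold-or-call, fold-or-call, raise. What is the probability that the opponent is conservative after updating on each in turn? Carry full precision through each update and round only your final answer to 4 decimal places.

After 'fold-or-call': normaliser = 0.2·0.2000 + 0.7·0.1500 + 0.3·0.6500; P(aggressive) ≈ 0.1176, P(balanced) ≈ 0.3088, P(conservative) ≈ 0.5735
After 'fold-or-call': normaliser = 0.2·0.1176 + 0.7·0.3088 + 0.3·0.5735; P(aggressive) ≈ 0.0571, P(balanced) ≈ 0.5250, P(conservative) ≈ 0.4179
After 'raise': normaliser = 0.8·0.0571 + 0.3·0.5250 + 0.7·0.4179; P(aggressive) ≈ 0.0922, P(balanced) ≈ 0.3177, P(conservative) ≈ 0.5901

0.5901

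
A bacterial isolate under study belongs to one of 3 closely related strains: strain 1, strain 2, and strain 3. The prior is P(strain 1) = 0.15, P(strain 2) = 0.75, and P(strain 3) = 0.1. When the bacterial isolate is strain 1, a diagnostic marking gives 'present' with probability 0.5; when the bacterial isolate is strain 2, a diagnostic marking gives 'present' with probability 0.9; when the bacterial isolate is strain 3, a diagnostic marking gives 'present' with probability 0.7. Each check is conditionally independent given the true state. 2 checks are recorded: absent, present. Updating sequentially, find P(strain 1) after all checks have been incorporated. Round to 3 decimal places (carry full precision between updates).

After 'absent': normaliser = 0.5·0.1500 + 0.1·0.7500 + 0.3·0.1000; P(strain 1) ≈ 0.4167, P(strain 2) ≈ 0.4167, P(strain 3) ≈ 0.1667
After 'present': normaliser = 0.5·0.4167 + 0.9·0.4167 + 0.7·0.1667; P(strain 1) ≈ 0.2976, P(strain 2) ≈ 0.5357, P(strain 3) ≈ 0.1667

0.298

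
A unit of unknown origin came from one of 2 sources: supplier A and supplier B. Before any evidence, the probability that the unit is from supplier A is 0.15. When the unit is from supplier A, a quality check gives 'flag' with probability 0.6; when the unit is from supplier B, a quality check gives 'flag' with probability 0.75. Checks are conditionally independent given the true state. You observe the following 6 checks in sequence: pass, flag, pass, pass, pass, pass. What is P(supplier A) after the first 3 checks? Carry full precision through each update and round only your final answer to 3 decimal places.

0.265

After 'pass': P(supplier A) = 0.4·0.1500 / (0.4·0.1500 + 0.25·0.8500) ≈ 0.2202
After 'flag': P(supplier A) = 0.6·0.2202 / (0.6·0.2202 + 0.75·0.7798) ≈ 0.1843
After 'pass': P(supplier A) = 0.4·0.1843 / (0.4·0.1843 + 0.25·0.8157) ≈ 0.2655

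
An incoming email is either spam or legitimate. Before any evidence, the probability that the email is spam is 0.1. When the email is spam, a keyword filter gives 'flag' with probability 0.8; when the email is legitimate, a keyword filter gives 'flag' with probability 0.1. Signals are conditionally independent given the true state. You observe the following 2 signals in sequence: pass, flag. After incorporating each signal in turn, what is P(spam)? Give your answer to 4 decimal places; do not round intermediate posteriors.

0.1649

After 'pass': P(spam) = 0.2·0.1000 / (0.2·0.1000 + 0.9·0.9000) ≈ 0.0241
After 'flag': P(spam) = 0.8·0.0241 / (0.8·0.0241 + 0.1·0.9759) ≈ 0.1649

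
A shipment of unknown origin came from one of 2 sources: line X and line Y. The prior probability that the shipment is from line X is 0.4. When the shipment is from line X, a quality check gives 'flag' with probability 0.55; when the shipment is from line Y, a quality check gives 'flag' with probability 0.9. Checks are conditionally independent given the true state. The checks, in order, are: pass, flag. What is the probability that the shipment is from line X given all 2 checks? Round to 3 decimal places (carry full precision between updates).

After 'pass': P(line X) = 0.45·0.4000 / (0.45·0.4000 + 0.1·0.6000) ≈ 0.7500
After 'flag': P(line X) = 0.55·0.7500 / (0.55·0.7500 + 0.9·0.2500) ≈ 0.6471

0.647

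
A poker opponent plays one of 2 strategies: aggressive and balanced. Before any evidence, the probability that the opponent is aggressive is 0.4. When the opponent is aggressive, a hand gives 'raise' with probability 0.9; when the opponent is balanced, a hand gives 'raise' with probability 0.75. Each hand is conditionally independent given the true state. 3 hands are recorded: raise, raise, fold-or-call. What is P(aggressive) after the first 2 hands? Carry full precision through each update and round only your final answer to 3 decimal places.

Each posterior becomes the prior for the next update.
After 'raise': P(aggressive) = 0.9·0.4000 / (0.9·0.4000 + 0.75·0.6000) ≈ 0.4444
After 'raise': P(aggressive) = 0.9·0.4444 / (0.9·0.4444 + 0.75·0.5556) ≈ 0.4898

0.490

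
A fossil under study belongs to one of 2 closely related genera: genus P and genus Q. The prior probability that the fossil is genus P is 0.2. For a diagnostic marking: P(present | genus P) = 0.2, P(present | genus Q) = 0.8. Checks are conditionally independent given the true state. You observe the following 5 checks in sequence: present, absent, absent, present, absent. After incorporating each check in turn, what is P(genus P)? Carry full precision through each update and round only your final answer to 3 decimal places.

0.500

After 'present': P(genus P) = 0.2·0.2000 / (0.2·0.2000 + 0.8·0.8000) ≈ 0.0588
After 'absent': P(genus P) = 0.8·0.0588 / (0.8·0.0588 + 0.2·0.9412) ≈ 0.2000
After 'absent': P(genus P) = 0.8·0.2000 / (0.8·0.2000 + 0.2·0.8000) ≈ 0.5000
After 'present': P(genus P) = 0.2·0.5000 / (0.2·0.5000 + 0.8·0.5000) ≈ 0.2000
After 'absent': P(genus P) = 0.8·0.2000 / (0.8·0.2000 + 0.2·0.8000) ≈ 0.5000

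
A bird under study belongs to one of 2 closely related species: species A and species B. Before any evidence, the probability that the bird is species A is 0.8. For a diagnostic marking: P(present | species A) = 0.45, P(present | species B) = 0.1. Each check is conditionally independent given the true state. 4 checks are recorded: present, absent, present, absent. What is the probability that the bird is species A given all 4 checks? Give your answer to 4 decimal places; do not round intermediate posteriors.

After 'present': P(species A) = 0.45·0.8000 / (0.45·0.8000 + 0.1·0.2000) ≈ 0.9474
After 'absent': P(species A) = 0.55·0.9474 / (0.55·0.9474 + 0.9·0.0526) ≈ 0.9167
After 'present': P(species A) = 0.45·0.9167 / (0.45·0.9167 + 0.1·0.0833) ≈ 0.9802
After 'absent': P(species A) = 0.55·0.9802 / (0.55·0.9802 + 0.9·0.0198) ≈ 0.9680

0.9680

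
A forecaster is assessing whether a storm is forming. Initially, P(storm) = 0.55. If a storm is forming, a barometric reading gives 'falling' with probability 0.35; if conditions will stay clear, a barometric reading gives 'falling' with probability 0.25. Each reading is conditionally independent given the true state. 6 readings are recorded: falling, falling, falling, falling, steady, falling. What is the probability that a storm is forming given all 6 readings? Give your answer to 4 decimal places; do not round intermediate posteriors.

0.8507

Apply Bayes' rule sequentially, carrying P(storm) forward.
After 'falling': P(storm) = 0.35·0.5500 / (0.35·0.5500 + 0.25·0.4500) ≈ 0.6311
After 'falling': P(storm) = 0.35·0.6311 / (0.35·0.6311 + 0.25·0.3689) ≈ 0.7055
After 'falling': P(storm) = 0.35·0.7055 / (0.35·0.7055 + 0.25·0.2945) ≈ 0.7703
After 'falling': P(storm) = 0.35·0.7703 / (0.35·0.7703 + 0.25·0.2297) ≈ 0.8244
After 'steady': P(storm) = 0.65·0.8244 / (0.65·0.8244 + 0.75·0.1756) ≈ 0.8027
After 'falling': P(storm) = 0.35·0.8027 / (0.35·0.8027 + 0.25·0.1973) ≈ 0.8507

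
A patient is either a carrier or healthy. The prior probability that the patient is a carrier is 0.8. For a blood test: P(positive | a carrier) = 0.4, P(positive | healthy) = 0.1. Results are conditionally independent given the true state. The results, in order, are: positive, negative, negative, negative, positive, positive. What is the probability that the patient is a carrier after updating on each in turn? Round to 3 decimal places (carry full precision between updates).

After 'positive': P(carrier) = 0.4·0.8000 / (0.4·0.8000 + 0.1·0.2000) ≈ 0.9412
After 'negative': P(carrier) = 0.6·0.9412 / (0.6·0.9412 + 0.9·0.0588) ≈ 0.9143
After 'negative': P(carrier) = 0.6·0.9143 / (0.6·0.9143 + 0.9·0.0857) ≈ 0.8767
After 'negative': P(carrier) = 0.6·0.8767 / (0.6·0.8767 + 0.9·0.1233) ≈ 0.8258
After 'positive': P(carrier) = 0.4·0.8258 / (0.4·0.8258 + 0.1·0.1742) ≈ 0.9499
After 'positive': P(carrier) = 0.4·0.9499 / (0.4·0.9499 + 0.1·0.0501) ≈ 0.9870

0.987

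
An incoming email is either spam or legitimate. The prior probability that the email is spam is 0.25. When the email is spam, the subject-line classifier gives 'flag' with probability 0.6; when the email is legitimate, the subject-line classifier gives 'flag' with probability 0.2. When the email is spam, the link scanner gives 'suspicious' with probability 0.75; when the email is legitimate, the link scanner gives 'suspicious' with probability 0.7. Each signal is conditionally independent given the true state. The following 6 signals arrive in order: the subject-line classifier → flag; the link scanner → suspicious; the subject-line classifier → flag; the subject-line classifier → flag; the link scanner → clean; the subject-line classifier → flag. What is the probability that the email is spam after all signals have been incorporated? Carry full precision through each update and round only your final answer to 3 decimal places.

Apply Bayes' rule sequentially, carrying P(spam) forward.
After the subject-line classifier='flag': P(spam) = 0.6·0.2500 / (0.6·0.2500 + 0.2·0.7500) ≈ 0.5000
After the link scanner='suspicious': P(spam) = 0.75·0.5000 / (0.75·0.5000 + 0.7·0.5000) ≈ 0.5172
After the subject-line classifier='flag': P(spam) = 0.6·0.5172 / (0.6·0.5172 + 0.2·0.4828) ≈ 0.7627
After the subject-line classifier='flag': P(spam) = 0.6·0.7627 / (0.6·0.7627 + 0.2·0.2373) ≈ 0.9060
After the link scanner='clean': P(spam) = 0.25·0.9060 / (0.25·0.9060 + 0.3·0.0940) ≈ 0.8893
After the subject-line classifier='flag': P(spam) = 0.6·0.8893 / (0.6·0.8893 + 0.2·0.1107) ≈ 0.9602

0.960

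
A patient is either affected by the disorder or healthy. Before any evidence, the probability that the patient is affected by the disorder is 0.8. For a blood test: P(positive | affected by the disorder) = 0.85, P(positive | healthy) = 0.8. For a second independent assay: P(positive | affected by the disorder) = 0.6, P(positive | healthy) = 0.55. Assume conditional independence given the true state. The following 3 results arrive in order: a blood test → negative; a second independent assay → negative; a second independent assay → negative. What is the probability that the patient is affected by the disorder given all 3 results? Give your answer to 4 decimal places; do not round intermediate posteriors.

0.7033

After a blood test='negative': P(affected) = 0.15·0.8000 / (0.15·0.8000 + 0.2·0.2000) ≈ 0.7500
After a second independent assay='negative': P(affected) = 0.4·0.7500 / (0.4·0.7500 + 0.45·0.2500) ≈ 0.7273
After a second independent assay='negative': P(affected) = 0.4·0.7273 / (0.4·0.7273 + 0.45·0.2727) ≈ 0.7033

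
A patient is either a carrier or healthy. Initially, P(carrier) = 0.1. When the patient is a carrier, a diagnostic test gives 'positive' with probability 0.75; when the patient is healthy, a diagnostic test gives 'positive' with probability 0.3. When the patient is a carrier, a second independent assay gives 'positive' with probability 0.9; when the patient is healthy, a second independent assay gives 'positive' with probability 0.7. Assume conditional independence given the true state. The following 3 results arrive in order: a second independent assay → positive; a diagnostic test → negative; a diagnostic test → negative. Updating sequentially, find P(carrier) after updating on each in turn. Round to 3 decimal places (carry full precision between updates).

0.018

Apply Bayes' rule sequentially, carrying P(carrier) forward.
After a second independent assay='positive': P(carrier) = 0.9·0.1000 / (0.9·0.1000 + 0.7·0.9000) ≈ 0.1250
After a diagnostic test='negative': P(carrier) = 0.25·0.1250 / (0.25·0.1250 + 0.7·0.8750) ≈ 0.0485
After a diagnostic test='negative': P(carrier) = 0.25·0.0485 / (0.25·0.0485 + 0.7·0.9515) ≈ 0.0179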